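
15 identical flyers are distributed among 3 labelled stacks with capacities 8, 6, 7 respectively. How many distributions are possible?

28

Ignoring the caps, the number of non-negative solutions to x_1+…+x_3 = 15 is C(17,2) = 136.
Subtract solutions that violate a single cap (substitute x_i' = x_i − (cap_i+1)): x_1 ≥ 9 gives C(8,2) = 28; x_2 ≥ 7 gives C(10,2) = 45; x_3 ≥ 8 gives C(9,2) = 36. Together 109.
Add back pairs where two caps are both exceeded: 0 + 0 + 1 = 1.
By inclusion–exclusion the count is 136 − 109 + 1 = 28.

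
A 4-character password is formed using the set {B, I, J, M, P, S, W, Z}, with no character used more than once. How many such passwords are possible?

1680

This is a permutation of 4 out of 8: P(8,4) = 8!/4!.
8 × 7 × 6 × 5 = 1680.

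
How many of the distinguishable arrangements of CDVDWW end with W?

With the last slot taken by W, it remains to arrange the other 5 letters (CDVDW).
Those 5 letters have D appearing twice, giving (5)!/(2!) = 60.

60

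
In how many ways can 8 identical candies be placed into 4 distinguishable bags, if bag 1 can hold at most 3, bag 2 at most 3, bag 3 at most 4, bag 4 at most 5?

Ignoring the caps, the number of non-negative solutions to x_1+…+x_4 = 8 is C(11,3) = 165.
Subtract solutions that violate a single cap (substitute x_i' = x_i − (cap_i+1)): x_1 ≥ 4 gives C(7,3) = 35; x_2 ≥ 4 gives C(7,3) = 35; x_3 ≥ 5 gives C(6,3) = 20; x_4 ≥ 6 gives C(5,3) = 10. Together 100.
Add back pairs where two caps are both exceeded: 1 + 0 + 0 + 0 + 0 + 0 = 1.
By inclusion–exclusion the count is 165 − 100 + 1 = 66.

66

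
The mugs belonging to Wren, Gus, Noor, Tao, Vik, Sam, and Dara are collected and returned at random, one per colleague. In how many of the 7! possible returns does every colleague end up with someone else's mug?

Count assignments avoiding every fixed point. For any j of the 7 colleagues fixed to their own mug, the other 7−j can be arranged in (7−j)! ways.
By inclusion–exclusion this is Σ_{j=0}^{7} (−1)^j C(7,j)·(7−j)!.
Computing: 5040 − 5040 + 2520 − 840 + 210 − 42 + 7 − 1 = 1854.

1854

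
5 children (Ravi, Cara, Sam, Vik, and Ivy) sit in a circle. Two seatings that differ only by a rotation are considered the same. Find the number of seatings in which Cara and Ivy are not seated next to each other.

Without the restriction there are (4)! = 24 seatings.
Those with Cara next to Ivy: fuse the pair into one unit and seat 4 units around a circle — 2·(3)! = 12.
Subtracting, 24 − 12 = 12.

12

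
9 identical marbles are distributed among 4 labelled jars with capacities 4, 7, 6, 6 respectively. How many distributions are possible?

By stars and bars, unrestricted non-negative solutions to x_1+…+x_4 = 9 number C(9+3,3) = 220.
Subtract solutions that violate a single cap (substitute x_i' = x_i − (cap_i+1)): x_1 ≥ 5 gives C(7,3) = 35; x_2 ≥ 8 gives C(4,3) = 4; x_3 ≥ 7 gives C(5,3) = 10; x_4 ≥ 7 gives C(5,3) = 10. Together 59.
No two caps can be exceeded simultaneously, so the pair terms are all 0.
By inclusion–exclusion the count is 220 − 59 + 0 = 161.

161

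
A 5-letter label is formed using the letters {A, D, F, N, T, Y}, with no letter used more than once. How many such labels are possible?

Choose and order 5 of the 6 symbols: the first letter has 6 options, the next 5, and so on down to 2.
6 × 5 × 4 × 3 × 2 = 720.

720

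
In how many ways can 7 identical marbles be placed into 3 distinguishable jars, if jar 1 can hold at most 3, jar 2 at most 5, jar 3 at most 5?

By stars and bars, unrestricted non-negative solutions to x_1+…+x_3 = 7 number C(7+2,2) = 36.
Subtract solutions that violate a single cap (substitute x_i' = x_i − (cap_i+1)): x_1 ≥ 4 gives C(5,2) = 10; x_2 ≥ 6 gives C(3,2) = 3; x_3 ≥ 6 gives C(3,2) = 3. Together 16.
No two caps can be exceeded simultaneously, so the pair terms are all 0.
By inclusion–exclusion the count is 36 − 16 + 0 = 20.

20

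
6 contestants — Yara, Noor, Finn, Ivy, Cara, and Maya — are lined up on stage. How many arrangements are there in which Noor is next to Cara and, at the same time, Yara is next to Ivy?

96

Treat {Noor,Cara} as one block (2 orders) and {Yara,Ivy} as another (2 orders).
That leaves 4 units to arrange: 2 × 2 × 4! = 4 × 24 = 96.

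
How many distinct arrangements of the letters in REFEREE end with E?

60

With the last slot taken by E, it remains to arrange the other 6 letters (RFEREE).
Those 6 letters have E appearing 3 times and R appearing twice, giving (6)!/(3!·2!) = 60.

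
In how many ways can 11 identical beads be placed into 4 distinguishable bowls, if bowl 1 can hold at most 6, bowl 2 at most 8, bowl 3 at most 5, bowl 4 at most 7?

243

Without the upper bounds there are C(14,3) = 364 ways to split 11 among 4 bowls.
Subtract solutions that violate a single cap (substitute x_i' = x_i − (cap_i+1)): x_1 ≥ 7 gives C(7,3) = 35; x_2 ≥ 9 gives C(5,3) = 10; x_3 ≥ 6 gives C(8,3) = 56; x_4 ≥ 8 gives C(6,3) = 20. Together 121.
No two caps can be exceeded simultaneously, so the pair terms are all 0.
By inclusion–exclusion the count is 364 − 121 + 0 = 243.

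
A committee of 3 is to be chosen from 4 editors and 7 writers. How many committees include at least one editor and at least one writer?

Total 3-person selections from all 11: C(11,3) = 165.
Selections missing a whole group: no editors → C(7,3) = 35; no writers → C(4,3) = 4.
Both groups omitted at once is impossible, so 165 − 39 = 126.

126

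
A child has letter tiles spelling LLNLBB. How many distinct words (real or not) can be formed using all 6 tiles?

The 6 letters of LLNLBB have repeats: B appearing twice and L appearing 3 times.
So there are 6! / (3!·2!) = 60 distinguishable arrangements.

60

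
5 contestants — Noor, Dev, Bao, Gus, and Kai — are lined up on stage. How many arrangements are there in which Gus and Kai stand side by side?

48

Place the 3 others and the Gus-Kai pair as 4 objects in a line; the pair has 2 internal arrangements.
That gives 2 × 4! = 2 × 24 = 48.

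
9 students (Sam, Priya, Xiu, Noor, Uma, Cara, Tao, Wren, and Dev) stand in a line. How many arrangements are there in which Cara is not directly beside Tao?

There are 9! = 362880 arrangements in all. If Cara and Tao are adjacent, merging them into one block gives 2·(8)! = 80640 arrangements.
Complementary counting: 362880 − 80640 = 282240.

282240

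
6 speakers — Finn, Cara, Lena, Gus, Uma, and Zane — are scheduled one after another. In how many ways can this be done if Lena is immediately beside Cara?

Treat {Lena, Cara} as a single unit. There are 5 units to order, and the pair itself can be ordered 2 ways.
So the count is 2·(5)! = 240.

240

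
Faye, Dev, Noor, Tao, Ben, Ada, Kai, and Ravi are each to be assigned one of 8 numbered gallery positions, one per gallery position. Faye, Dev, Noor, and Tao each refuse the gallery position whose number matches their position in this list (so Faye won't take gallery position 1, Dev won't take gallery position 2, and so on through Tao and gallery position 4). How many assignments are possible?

24024

Let Aᵢ (for 1 ≤ i ≤ 4) be the placements that put person i in their forbidden gallery position. Any j of these fix j positions, leaving (8−j)! ways to fill the rest, and there are C(4,j) ways to pick which j.
By inclusion–exclusion, the number of valid placements is Σ_{j=0}^{4} (−1)^j C(4,j)·(8−j)!.
Computing: 40320 − 20160 + 4320 − 480 + 24 = 24024.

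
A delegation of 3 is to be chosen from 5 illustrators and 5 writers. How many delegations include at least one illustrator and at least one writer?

100

Unrestricted: C(10,3) = 120 ways to pick any 3 of the 10.
Selections missing a whole group: no illustrators → C(5,3) = 10; no writers → C(5,3) = 10.
Both groups omitted at once is impossible, so 120 − 20 = 100.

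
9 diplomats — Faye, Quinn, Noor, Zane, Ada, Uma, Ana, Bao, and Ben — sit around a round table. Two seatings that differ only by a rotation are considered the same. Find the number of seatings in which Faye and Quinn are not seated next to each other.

30240

Without the restriction there are (8)! = 40320 seatings.
Those with Faye next to Quinn: fuse the pair into one unit and seat 8 units around a circle — 2·(7)! = 10080.
Subtracting, 40320 − 10080 = 30240.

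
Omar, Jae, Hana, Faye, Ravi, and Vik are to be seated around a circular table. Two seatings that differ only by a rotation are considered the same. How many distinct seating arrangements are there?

120

Seat Omar anywhere (absorbing the rotational symmetry), then permute the other 5: (5)! = 120.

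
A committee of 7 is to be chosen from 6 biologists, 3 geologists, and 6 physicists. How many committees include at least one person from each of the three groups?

With no constraint there are C(15,7) = 6435 possible selections.
Selections missing a whole group: no biologists → C(9,7) = 36; no geologists → C(12,7) = 792; no physicists → C(9,7) = 36.
Add back selections omitting two groups (i.e. drawn from a single group): C(6,7) + C(3,7) + C(6,7) = 0.
By inclusion–exclusion: 6435 − 864 + 0 = 5571.

5571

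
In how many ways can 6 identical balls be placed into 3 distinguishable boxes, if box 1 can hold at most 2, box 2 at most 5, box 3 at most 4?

By stars and bars, unrestricted non-negative solutions to x_1+…+x_3 = 6 number C(6+2,2) = 28.
Subtract solutions that violate a single cap (substitute x_i' = x_i − (cap_i+1)): x_1 ≥ 3 gives C(5,2) = 10; x_2 ≥ 6 gives C(2,2) = 1; x_3 ≥ 5 gives C(3,2) = 3. Together 14.
No two caps can be exceeded simultaneously, so the pair terms are all 0.
By inclusion–exclusion the count is 28 − 14 + 0 = 14.

14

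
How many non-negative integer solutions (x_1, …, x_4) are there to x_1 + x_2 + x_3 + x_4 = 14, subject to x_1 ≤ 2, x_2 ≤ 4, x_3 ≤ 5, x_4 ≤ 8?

45

By stars and bars, unrestricted non-negative solutions to x_1+…+x_4 = 14 number C(14+3,3) = 680.
Subtract solutions that violate a single cap (substitute x_i' = x_i − (cap_i+1)): x_1 ≥ 3 gives C(14,3) = 364; x_2 ≥ 5 gives C(12,3) = 220; x_3 ≥ 6 gives C(11,3) = 165; x_4 ≥ 9 gives C(8,3) = 56. Together 805.
Add back pairs where two caps are both exceeded: 84 + 56 + 10 + 20 + 1 + 0 = 171.
Subtract triples: 1 + 0 + 0 + 0 = 1.
By inclusion–exclusion the count is 680 − 805 + 171 − 1 = 45.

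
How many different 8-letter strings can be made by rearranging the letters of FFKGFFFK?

168

Letter multiplicities in FFKGFFFK: F×5, G×1, K×2.
The number of distinct arrangements is 8!/(5!·2!) = 40320/240 = 168.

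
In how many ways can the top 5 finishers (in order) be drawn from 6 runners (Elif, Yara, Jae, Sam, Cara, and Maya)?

720

This is an ordered selection of 5 from 6: P(6,5).
That gives 6 × 5 × 4 × 3 × 2 = 720.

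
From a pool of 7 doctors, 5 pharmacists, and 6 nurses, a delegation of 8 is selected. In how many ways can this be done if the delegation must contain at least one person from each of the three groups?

Unrestricted: C(18,8) = 43758 ways to pick any 8 of the 18.
Subtract selections that omit an entire group: no doctors → C(11,8) = 165; no pharmacists → C(13,8) = 1287; no nurses → C(12,8) = 495.
Add back selections omitting two groups (i.e. drawn from a single group): C(7,8) + C(5,8) + C(6,8) = 0.
By inclusion–exclusion: 43758 − 1947 + 0 = 41811.

41811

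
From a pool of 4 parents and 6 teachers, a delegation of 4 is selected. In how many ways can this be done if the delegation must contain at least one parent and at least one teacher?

Total 4-person selections from all 10: C(10,4) = 210.
Selections missing a whole group: no parents → C(6,4) = 15; no teachers → C(4,4) = 1.
Both groups omitted at once is impossible, so 210 − 16 = 194.

194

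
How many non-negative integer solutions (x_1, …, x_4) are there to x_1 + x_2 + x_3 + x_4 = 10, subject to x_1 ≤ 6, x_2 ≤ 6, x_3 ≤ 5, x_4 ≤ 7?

By stars and bars, unrestricted non-negative solutions to x_1+…+x_4 = 10 number C(10+3,3) = 286.
Subtract solutions that violate a single cap (substitute x_i' = x_i − (cap_i+1)): x_1 ≥ 7 gives C(6,3) = 20; x_2 ≥ 7 gives C(6,3) = 20; x_3 ≥ 6 gives C(7,3) = 35; x_4 ≥ 8 gives C(5,3) = 10. Together 85.
No two caps can be exceeded simultaneously, so the pair terms are all 0.
By inclusion–exclusion the count is 286 − 85 + 0 = 201.

201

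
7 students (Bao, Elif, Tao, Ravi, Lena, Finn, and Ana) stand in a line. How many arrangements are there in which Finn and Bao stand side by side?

1440

Glue Finn and Bao into one block (2 internal orders), leaving 6 units to arrange in a row.
So the count is 2·(6)! = 1440.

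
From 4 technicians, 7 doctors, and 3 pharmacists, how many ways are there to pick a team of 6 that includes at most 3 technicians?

2958

Split by how many technicians are chosen (0 through 3).
Sum: C(4,0)·C(10,6) + C(4,1)·C(10,5) + C(4,2)·C(10,4) + C(4,3)·C(10,3) = 210 + 1008 + 1260 + 480 = 2958.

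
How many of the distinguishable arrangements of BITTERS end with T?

Fix T in the last position and arrange the remaining 6 letters.
Those 6 letters are all distinct, giving (6)! = 720.

720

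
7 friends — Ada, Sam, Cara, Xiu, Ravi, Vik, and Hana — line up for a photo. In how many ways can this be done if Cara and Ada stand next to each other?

Place the 5 others and the Cara-Ada pair as 6 objects in a line; the pair has 2 internal arrangements.
That gives 2 × 6! = 2 × 720 = 1440.

1440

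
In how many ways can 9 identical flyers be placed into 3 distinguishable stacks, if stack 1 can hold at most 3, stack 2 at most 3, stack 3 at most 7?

13

Without the upper bounds there are C(11,2) = 55 ways to split 9 among 3 stacks.
Subtract solutions that violate a single cap (substitute x_i' = x_i − (cap_i+1)): x_1 ≥ 4 gives C(7,2) = 21; x_2 ≥ 4 gives C(7,2) = 21; x_3 ≥ 8 gives C(3,2) = 3. Together 45.
Add back pairs where two caps are both exceeded: 3 + 0 + 0 = 3.
By inclusion–exclusion the count is 55 − 45 + 3 = 13.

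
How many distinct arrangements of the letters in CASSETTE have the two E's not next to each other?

There are 8!/(2!·2!·2!) = 5040 arrangements of CASSETTE in total.
Arrangements with the E's together: treat EE as one letter, giving (7)!/(2!·2!) = 1260.
Subtracting, 5040 − 1260 = 3780 arrangements keep the E's apart.

3780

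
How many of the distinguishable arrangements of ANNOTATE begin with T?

Fix T in the first position and arrange the remaining 7 letters.
Those 7 letters have A appearing twice and N appearing twice, giving (7)!/(2!·2!) = 1260.

1260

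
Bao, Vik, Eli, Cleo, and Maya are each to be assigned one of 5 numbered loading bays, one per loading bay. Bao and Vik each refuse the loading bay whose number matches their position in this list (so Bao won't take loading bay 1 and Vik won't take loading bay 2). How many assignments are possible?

78

Let Aᵢ (for i ∈ {1, 2}) be the placements that put person i in their forbidden loading bay. Any j of these fix j positions, leaving (5−j)! ways to fill the rest, and there are C(2,j) ways to pick which j.
By inclusion–exclusion, the number of valid placements is Σ_{j=0}^{2} (−1)^j C(2,j)·(5−j)!.
Computing: 120 − 48 + 6 = 78.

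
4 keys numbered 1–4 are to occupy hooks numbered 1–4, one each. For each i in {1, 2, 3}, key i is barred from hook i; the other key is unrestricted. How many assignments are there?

11

Let Aᵢ (for i ∈ {1, 2, 3}) be the placements that put key i in its forbidden hook. Any j of these fix j positions, leaving (4−j)! ways to fill the rest, and there are C(3,j) ways to pick which j.
By inclusion–exclusion, the number of valid placements is Σ_{j=0}^{3} (−1)^j C(3,j)·(4−j)!.
Computing: 24 − 18 + 6 − 1 = 11.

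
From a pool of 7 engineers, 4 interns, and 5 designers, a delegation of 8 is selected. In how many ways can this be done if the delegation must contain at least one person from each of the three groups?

12201

Unrestricted: C(16,8) = 12870 ways to pick any 8 of the 16.
Subtract selections that omit an entire group: no engineers → C(9,8) = 9; no interns → C(12,8) = 495; no designers → C(11,8) = 165.
Add back selections omitting two groups (i.e. drawn from a single group): C(7,8) + C(4,8) + C(5,8) = 0.
By inclusion–exclusion: 12870 − 669 + 0 = 12201.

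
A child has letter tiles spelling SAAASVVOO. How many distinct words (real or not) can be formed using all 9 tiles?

Letter multiplicities in SAAASVVOO: A×3, O×2, S×2, V×2.
So there are 9! / (3!·2!·2!·2!) = 7560 distinguishable arrangements.

7560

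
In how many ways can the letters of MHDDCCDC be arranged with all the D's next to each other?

Treat the 3 copies of D as a single block. The multiset to arrange is then {DDD, C, C, C, H, M}, 6 items in all.
That gives (6)!/(3!) = 120 arrangements.

120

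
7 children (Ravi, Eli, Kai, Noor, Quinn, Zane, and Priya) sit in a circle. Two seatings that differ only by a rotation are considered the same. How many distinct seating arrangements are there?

Seat Ravi anywhere (absorbing the rotational symmetry), then permute the other 6: (6)! = 720.

720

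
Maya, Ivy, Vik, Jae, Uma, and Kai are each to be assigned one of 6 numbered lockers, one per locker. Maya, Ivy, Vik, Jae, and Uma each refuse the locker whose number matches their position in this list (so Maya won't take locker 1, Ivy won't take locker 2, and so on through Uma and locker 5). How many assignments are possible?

309

Let Aᵢ (for 1 ≤ i ≤ 5) be the placements that put person i in their forbidden locker. Any j of these fix j positions, leaving (6−j)! ways to fill the rest, and there are C(5,j) ways to pick which j.
By inclusion–exclusion, the number of valid placements is Σ_{j=0}^{5} (−1)^j C(5,j)·(6−j)!.
Computing: 720 − 600 + 240 − 60 + 10 − 1 = 309.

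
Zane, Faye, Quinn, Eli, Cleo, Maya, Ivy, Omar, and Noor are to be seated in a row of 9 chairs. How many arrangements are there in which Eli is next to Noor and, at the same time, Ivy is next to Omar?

Treat {Eli,Noor} as one block (2 orders) and {Ivy,Omar} as another (2 orders).
That leaves 7 units to arrange: 2 × 2 × 7! = 4 × 5040 = 20160.

20160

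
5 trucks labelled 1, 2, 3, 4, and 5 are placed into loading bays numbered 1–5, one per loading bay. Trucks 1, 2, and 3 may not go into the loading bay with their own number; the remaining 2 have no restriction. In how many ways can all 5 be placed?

Let Aᵢ (for i ∈ {1, 2, 3}) be the placements that put truck i in its forbidden loading bay. Any j of these fix j positions, leaving (5−j)! ways to fill the rest, and there are C(3,j) ways to pick which j.
By inclusion–exclusion, the number of valid placements is Σ_{j=0}^{3} (−1)^j C(3,j)·(5−j)!.
Computing: 120 − 72 + 18 − 2 = 64.

64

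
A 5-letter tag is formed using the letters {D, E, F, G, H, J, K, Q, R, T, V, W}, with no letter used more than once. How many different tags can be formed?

95040

This is a permutation of 5 out of 12: P(12,5) = 12!/7!.
12 × 11 × 10 × 9 × 8 = 95040.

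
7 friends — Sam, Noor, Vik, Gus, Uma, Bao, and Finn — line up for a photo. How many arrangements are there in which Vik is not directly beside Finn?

3600

There are 7! = 5040 arrangements in all. If Vik and Finn are adjacent, merging them into one block gives 2·(6)! = 1440 arrangements.
Complementary counting: 5040 − 1440 = 3600.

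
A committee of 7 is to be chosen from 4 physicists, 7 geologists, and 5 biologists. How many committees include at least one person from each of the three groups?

Total 7-person selections from all 16: C(16,7) = 11440.
Subtract selections that omit an entire group: no physicists → C(12,7) = 792; no geologists → C(9,7) = 36; no biologists → C(11,7) = 330.
Add back selections omitting two groups (i.e. drawn from a single group): C(4,7) + C(7,7) + C(5,7) = 1.
By inclusion–exclusion: 11440 − 1158 + 1 = 10283.

10283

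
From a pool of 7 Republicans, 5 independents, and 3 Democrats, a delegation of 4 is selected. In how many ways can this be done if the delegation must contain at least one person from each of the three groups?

630

With no constraint there are C(15,4) = 1365 possible selections.
Subtract selections that omit an entire group: no Republicans → C(8,4) = 70; no independents → C(10,4) = 210; no Democrats → C(12,4) = 495.
Add back selections omitting two groups (i.e. drawn from a single group): C(7,4) + C(5,4) + C(3,4) = 40.
By inclusion–exclusion: 1365 − 775 + 40 = 630.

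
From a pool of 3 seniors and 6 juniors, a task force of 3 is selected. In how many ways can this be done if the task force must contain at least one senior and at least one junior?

Total 3-person selections from all 9: C(9,3) = 84.
Subtract selections that omit an entire group: no seniors → C(6,3) = 20; no juniors → C(3,3) = 1.
Both groups omitted at once is impossible, so 84 − 21 = 63.

63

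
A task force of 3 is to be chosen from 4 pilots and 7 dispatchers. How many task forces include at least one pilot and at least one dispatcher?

With no constraint there are C(11,3) = 165 possible selections.
Selections missing a whole group: no pilots → C(7,3) = 35; no dispatchers → C(4,3) = 4.
Both groups omitted at once is impossible, so 165 − 39 = 126.

126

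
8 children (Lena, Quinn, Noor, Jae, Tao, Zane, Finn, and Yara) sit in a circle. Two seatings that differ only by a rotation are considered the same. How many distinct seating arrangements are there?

Around a circle, 8 distinct people have 8!/8 = (7)! = 5040 rotationally distinct seatings.

5040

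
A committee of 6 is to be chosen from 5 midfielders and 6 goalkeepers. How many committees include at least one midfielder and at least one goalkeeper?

461

Unrestricted: C(11,6) = 462 ways to pick any 6 of the 11.
Selections missing a whole group: no midfielders → C(6,6) = 1; no goalkeepers → C(5,6) = 0.
Both groups omitted at once is impossible, so 462 − 1 = 461.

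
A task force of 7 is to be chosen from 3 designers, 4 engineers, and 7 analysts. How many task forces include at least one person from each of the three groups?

Unrestricted: C(14,7) = 3432 ways to pick any 7 of the 14.
Selections missing a whole group: no designers → C(11,7) = 330; no engineers → C(10,7) = 120; no analysts → C(7,7) = 1.
Add back selections omitting two groups (i.e. drawn from a single group): C(3,7) + C(4,7) + C(7,7) = 1.
By inclusion–exclusion: 3432 − 451 + 1 = 2982.

2982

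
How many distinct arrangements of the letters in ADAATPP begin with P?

Fix P in the first position and arrange the remaining 6 letters.
Those 6 letters have A appearing 3 times, giving (6)!/(3!) = 120.

120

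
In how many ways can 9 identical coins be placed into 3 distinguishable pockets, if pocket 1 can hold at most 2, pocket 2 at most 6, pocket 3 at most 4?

Ignoring the caps, the number of non-negative solutions to x_1+…+x_3 = 9 is C(11,2) = 55.
Subtract solutions that violate a single cap (substitute x_i' = x_i − (cap_i+1)): x_1 ≥ 3 gives C(8,2) = 28; x_2 ≥ 7 gives C(4,2) = 6; x_3 ≥ 5 gives C(6,2) = 15. Together 49.
Add back pairs where two caps are both exceeded: 0 + 3 + 0 = 3.
By inclusion–exclusion the count is 55 − 49 + 3 = 9.

9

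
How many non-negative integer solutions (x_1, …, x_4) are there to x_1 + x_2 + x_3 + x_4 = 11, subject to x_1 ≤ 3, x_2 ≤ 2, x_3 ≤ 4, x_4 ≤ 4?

Without the upper bounds there are C(14,3) = 364 ways to split 11 among 4 variables.
Subtract solutions that violate a single cap (substitute x_i' = x_i − (cap_i+1)): x_1 ≥ 4 gives C(10,3) = 120; x_2 ≥ 3 gives C(11,3) = 165; x_3 ≥ 5 gives C(9,3) = 84; x_4 ≥ 5 gives C(9,3) = 84. Together 453.
Add back pairs where two caps are both exceeded: 35 + 10 + 10 + 20 + 20 + 4 = 99.
By inclusion–exclusion the count is 364 − 453 + 99 = 10.

10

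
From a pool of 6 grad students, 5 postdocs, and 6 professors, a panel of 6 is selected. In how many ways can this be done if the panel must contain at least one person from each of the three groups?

10530

Total 6-person selections from all 17: C(17,6) = 12376.
Subtract selections that omit an entire group: no grad students → C(11,6) = 462; no postdocs → C(12,6) = 924; no professors → C(11,6) = 462.
Add back selections omitting two groups (i.e. drawn from a single group): C(6,6) + C(5,6) + C(6,6) = 2.
By inclusion–exclusion: 12376 − 1848 + 2 = 10530.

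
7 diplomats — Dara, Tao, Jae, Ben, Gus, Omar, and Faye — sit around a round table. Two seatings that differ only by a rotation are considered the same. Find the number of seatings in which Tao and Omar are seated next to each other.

Glue Tao and Omar into a block (2 internal orders). Seating 6 units around a circle gives (5)! arrangements.
So 2 × (5)! = 2 × 120 = 240.

240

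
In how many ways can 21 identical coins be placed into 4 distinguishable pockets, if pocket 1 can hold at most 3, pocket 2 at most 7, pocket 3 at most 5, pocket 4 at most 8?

10

Without the upper bounds there are C(24,3) = 2024 ways to split 21 among 4 pockets.
Subtract solutions that violate a single cap (substitute x_i' = x_i − (cap_i+1)): x_1 ≥ 4 gives C(20,3) = 1140; x_2 ≥ 8 gives C(16,3) = 560; x_3 ≥ 6 gives C(18,3) = 816; x_4 ≥ 9 gives C(15,3) = 455. Together 2971.
Add back pairs where two caps are both exceeded: 220 + 364 + 165 + 120 + 35 + 84 = 988.
Subtract triples: 20 + 1 + 10 + 0 = 31.
By inclusion–exclusion the count is 2024 − 2971 + 988 − 31 = 10.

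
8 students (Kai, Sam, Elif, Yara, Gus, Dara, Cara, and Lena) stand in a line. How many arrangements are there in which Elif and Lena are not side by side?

30240

Of the 8! = 40320 arrangements, those with Elif and Lena adjacent number 2 × 7! = 10080 (treat the pair as a block with 2 internal orders).
Complementary counting: 40320 − 10080 = 30240.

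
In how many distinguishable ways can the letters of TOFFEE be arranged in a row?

TOFFEE has 6 letters with E appearing twice and F appearing twice.
So there are 6! / (2!·2!) = 180 distinguishable arrangements.

180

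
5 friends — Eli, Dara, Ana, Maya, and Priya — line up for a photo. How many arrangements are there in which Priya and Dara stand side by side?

48

Place the 3 others and the Priya-Dara pair as 4 objects in a line; the pair has 2 internal arrangements.
That gives 2 × 4! = 2 × 24 = 48.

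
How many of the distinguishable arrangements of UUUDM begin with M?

4

Fix M in the first position and arrange the remaining 4 letters.
Those 4 letters have U appearing 3 times, giving (4)!/(3!) = 4.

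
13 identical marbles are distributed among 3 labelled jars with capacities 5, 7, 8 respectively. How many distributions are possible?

33

Without the upper bounds there are C(15,2) = 105 ways to split 13 among 3 jars.
Subtract solutions that violate a single cap (substitute x_i' = x_i − (cap_i+1)): x_1 ≥ 6 gives C(9,2) = 36; x_2 ≥ 8 gives C(7,2) = 21; x_3 ≥ 9 gives C(6,2) = 15. Together 72.
No two caps can be exceeded simultaneously, so the pair terms are all 0.
By inclusion–exclusion the count is 105 − 72 + 0 = 33.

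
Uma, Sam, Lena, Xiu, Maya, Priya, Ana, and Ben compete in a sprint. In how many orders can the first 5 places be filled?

This is an ordered selection of 5 from 8: P(8,5).
That gives 8 × 7 × 6 × 5 × 4 = 6720.

6720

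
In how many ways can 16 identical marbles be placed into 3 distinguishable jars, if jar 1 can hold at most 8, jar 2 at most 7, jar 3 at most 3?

Ignoring the caps, the number of non-negative solutions to x_1+…+x_3 = 16 is C(18,2) = 153.
Subtract solutions that violate a single cap (substitute x_i' = x_i − (cap_i+1)): x_1 ≥ 9 gives C(9,2) = 36; x_2 ≥ 8 gives C(10,2) = 45; x_3 ≥ 4 gives C(14,2) = 91. Together 172.
Add back pairs where two caps are both exceeded: 0 + 10 + 15 = 25.
By inclusion–exclusion the count is 153 − 172 + 25 = 6.

6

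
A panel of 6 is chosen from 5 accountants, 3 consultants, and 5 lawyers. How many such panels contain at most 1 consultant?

966

Split by how many consultants are chosen (0 through 1).
Sum: C(3,0)·C(10,6) + C(3,1)·C(10,5) = 210 + 756 = 966.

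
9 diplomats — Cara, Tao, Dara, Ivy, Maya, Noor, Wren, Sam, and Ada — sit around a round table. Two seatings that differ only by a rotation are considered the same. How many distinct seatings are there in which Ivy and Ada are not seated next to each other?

Without the restriction there are (8)! = 40320 seatings.
Those with Ivy next to Ada: fuse the pair into one unit and seat 8 units around a circle — 2·(7)! = 10080.
Subtracting, 40320 − 10080 = 30240.

30240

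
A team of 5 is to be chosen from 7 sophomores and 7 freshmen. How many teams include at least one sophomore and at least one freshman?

1960

Total 5-person selections from all 14: C(14,5) = 2002.
Selections missing a whole group: no sophomores → C(7,5) = 21; no freshmen → C(7,5) = 21.
Both groups omitted at once is impossible, so 2002 − 42 = 1960.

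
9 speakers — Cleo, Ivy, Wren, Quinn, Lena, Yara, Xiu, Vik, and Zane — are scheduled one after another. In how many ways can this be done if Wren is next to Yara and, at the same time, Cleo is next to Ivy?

20160

Treat {Wren,Yara} as one block (2 orders) and {Cleo,Ivy} as another (2 orders).
That leaves 7 units to arrange: 2 × 2 × 7! = 4 × 5040 = 20160.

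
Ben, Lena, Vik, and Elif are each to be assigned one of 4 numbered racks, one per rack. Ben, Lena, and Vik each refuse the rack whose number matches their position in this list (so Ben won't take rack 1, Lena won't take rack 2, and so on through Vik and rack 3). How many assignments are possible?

Let Aᵢ (for i ∈ {1, 2, 3}) be the placements that put person i in their forbidden rack. Any j of these fix j positions, leaving (4−j)! ways to fill the rest, and there are C(3,j) ways to pick which j.
By inclusion–exclusion, the number of valid placements is Σ_{j=0}^{3} (−1)^j C(3,j)·(4−j)!.
Computing: 24 − 18 + 6 − 1 = 11.

11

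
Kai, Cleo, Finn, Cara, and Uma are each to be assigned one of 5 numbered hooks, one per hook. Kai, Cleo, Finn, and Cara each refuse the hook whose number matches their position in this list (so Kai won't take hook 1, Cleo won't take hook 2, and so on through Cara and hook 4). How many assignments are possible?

53

Let Aᵢ (for 1 ≤ i ≤ 4) be the placements that put person i in their forbidden hook. Any j of these fix j positions, leaving (5−j)! ways to fill the rest, and there are C(4,j) ways to pick which j.
By inclusion–exclusion, the number of valid placements is Σ_{j=0}^{4} (−1)^j C(4,j)·(5−j)!.
Computing: 120 − 96 + 36 − 8 + 1 = 53.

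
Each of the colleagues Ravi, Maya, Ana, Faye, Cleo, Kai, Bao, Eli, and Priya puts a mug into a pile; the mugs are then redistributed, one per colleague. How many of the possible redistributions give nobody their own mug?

133496

Count assignments avoiding every fixed point. For any j of the 9 colleagues fixed to their own mug, the other 9−j can be arranged in (9−j)! ways.
By inclusion–exclusion this is Σ_{j=0}^{9} (−1)^j C(9,j)·(9−j)!.
Computing: 362880 − 362880 + 181440 − 60480 + 15120 − 3024 + 504 − 72 + 9 − 1 = 133496.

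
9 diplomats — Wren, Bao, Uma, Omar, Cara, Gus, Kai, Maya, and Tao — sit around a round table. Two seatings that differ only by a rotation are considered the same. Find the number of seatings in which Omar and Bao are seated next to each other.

10080

Treat {Omar, Bao} as one unit (2 internal orders) and seat the resulting 8 units around the table: (7)! circular arrangements.
So 2 × (7)! = 2 × 5040 = 10080.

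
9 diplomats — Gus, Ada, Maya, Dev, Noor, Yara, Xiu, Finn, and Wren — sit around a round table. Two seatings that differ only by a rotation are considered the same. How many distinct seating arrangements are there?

40320

Seat Gus anywhere (absorbing the rotational symmetry), then permute the other 8: (8)! = 40320.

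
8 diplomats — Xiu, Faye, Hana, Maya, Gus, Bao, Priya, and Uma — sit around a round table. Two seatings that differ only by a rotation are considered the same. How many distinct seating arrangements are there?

5040

Around a circle, 8 distinct people have 8!/8 = (7)! = 5040 rotationally distinct seatings.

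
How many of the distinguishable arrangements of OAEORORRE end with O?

Fix O in the last position and arrange the remaining 8 letters.
Those 8 letters have E appearing twice, O appearing twice, and R appearing 3 times, giving (8)!/(3!·2!·2!) = 1680.

1680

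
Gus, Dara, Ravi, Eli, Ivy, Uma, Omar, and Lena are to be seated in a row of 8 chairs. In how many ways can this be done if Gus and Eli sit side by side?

10080

Place the 6 others and the Gus-Eli pair as 7 objects in a line; the pair has 2 internal arrangements.
That gives 2 × 7! = 2 × 5040 = 10080.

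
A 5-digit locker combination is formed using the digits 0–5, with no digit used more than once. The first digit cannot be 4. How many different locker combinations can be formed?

600

The first digit has 6−1 = 5 choices (anything except 4).
The remaining 4 digits are filled from the other 5 symbols without repetition: 5 × 4 × 3 × 2 = 120.
Total: 5 × 120 = 600.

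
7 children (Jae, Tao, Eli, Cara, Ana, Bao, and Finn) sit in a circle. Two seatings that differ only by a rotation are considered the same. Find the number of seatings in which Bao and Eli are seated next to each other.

240

Glue Bao and Eli into a block (2 internal orders). Seating 6 units around a circle gives (5)! arrangements.
So 2 × (5)! = 2 × 120 = 240.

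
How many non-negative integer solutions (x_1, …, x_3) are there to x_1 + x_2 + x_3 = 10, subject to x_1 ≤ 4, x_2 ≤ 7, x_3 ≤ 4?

Ignoring the caps, the number of non-negative solutions to x_1+…+x_3 = 10 is C(12,2) = 66.
Subtract solutions that violate a single cap (substitute x_i' = x_i − (cap_i+1)): x_1 ≥ 5 gives C(7,2) = 21; x_2 ≥ 8 gives C(4,2) = 6; x_3 ≥ 5 gives C(7,2) = 21. Together 48.
Add back pairs where two caps are both exceeded: 0 + 1 + 0 = 1.
By inclusion–exclusion the count is 66 − 48 + 1 = 19.

19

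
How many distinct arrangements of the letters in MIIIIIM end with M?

With the last slot taken by M, it remains to arrange the other 6 letters (IIIIIM).
Those 6 letters have I appearing 5 times, giving (6)!/(5!) = 6.

6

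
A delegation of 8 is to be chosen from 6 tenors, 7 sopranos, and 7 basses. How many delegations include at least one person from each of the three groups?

Unrestricted: C(20,8) = 125970 ways to pick any 8 of the 20.
Selections missing a whole group: no tenors → C(14,8) = 3003; no sopranos → C(13,8) = 1287; no basses → C(13,8) = 1287.
Add back selections omitting two groups (i.e. drawn from a single group): C(6,8) + C(7,8) + C(7,8) = 0.
By inclusion–exclusion: 125970 − 5577 + 0 = 120393.

120393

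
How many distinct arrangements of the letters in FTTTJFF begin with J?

20

With the first slot taken by J, it remains to arrange the other 6 letters (FTTTFF).
Those 6 letters have F appearing 3 times and T appearing 3 times, giving (6)!/(3!·3!) = 20.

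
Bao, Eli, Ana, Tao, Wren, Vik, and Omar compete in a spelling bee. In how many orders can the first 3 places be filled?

This is an ordered selection of 3 from 7: P(7,3).
That gives 7 × 6 × 5 = 210.

210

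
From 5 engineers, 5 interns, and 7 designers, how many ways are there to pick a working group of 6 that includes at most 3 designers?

10584

Split by how many designers are chosen (0 through 3).
Sum: C(7,0)·C(10,6) + C(7,1)·C(10,5) + C(7,2)·C(10,4) + C(7,3)·C(10,3) = 210 + 1764 + 4410 + 4200 = 10584.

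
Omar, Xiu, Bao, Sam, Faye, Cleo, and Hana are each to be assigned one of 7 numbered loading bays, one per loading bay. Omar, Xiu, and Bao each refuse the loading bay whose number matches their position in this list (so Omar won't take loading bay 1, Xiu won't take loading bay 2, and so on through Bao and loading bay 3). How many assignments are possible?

3216

Let Aᵢ (for i ∈ {1, 2, 3}) be the placements that put person i in their forbidden loading bay. Any j of these fix j positions, leaving (7−j)! ways to fill the rest, and there are C(3,j) ways to pick which j.
By inclusion–exclusion, the number of valid placements is Σ_{j=0}^{3} (−1)^j C(3,j)·(7−j)!.
Computing: 5040 − 2160 + 360 − 24 = 3216.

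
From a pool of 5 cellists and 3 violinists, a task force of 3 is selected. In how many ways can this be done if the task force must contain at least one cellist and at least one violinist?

With no constraint there are C(8,3) = 56 possible selections.
Selections missing a whole group: no cellists → C(3,3) = 1; no violinists → C(5,3) = 10.
Both groups omitted at once is impossible, so 56 − 11 = 45.

45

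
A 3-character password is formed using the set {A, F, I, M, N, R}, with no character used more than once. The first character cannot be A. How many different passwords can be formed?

100

The first character has 6−1 = 5 choices (anything except A).
The remaining 2 characters are filled from the other 5 symbols without repetition: 5 × 4 = 20.
Total: 5 × 20 = 100.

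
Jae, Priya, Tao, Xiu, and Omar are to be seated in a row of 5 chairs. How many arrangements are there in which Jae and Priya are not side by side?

72

Of the 5! = 120 arrangements, those with Jae and Priya adjacent number 2 × 4! = 48 (treat the pair as a block with 2 internal orders).
Complementary counting: 120 − 48 = 72.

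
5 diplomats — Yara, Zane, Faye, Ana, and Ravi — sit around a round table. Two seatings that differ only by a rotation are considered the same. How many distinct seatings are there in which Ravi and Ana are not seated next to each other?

12

All circular seatings of 5 people number (4)! = 24.
Seatings with Ravi beside Ana: treat them as a block with 2 internal orders, giving 2 × (3)! = 12.
Subtracting, 24 − 12 = 12.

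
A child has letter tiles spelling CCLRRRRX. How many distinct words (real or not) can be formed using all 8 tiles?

The 8 letters of CCLRRRRX have repeats: C appearing twice and R appearing 4 times.
Dividing 8! = 40320 by 4!·2! = 48 for the repeated letters gives 840.

840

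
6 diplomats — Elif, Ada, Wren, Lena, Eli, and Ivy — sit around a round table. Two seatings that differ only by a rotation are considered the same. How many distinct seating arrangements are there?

120

Around a circle, 6 distinct people have 6!/6 = (5)! = 120 rotationally distinct seatings.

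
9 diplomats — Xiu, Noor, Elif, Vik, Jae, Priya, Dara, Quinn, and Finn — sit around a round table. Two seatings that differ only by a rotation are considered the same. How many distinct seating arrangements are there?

Fix one person's seat to break rotational symmetry; the remaining 8 people can be arranged in (8)! = 40320 ways.

40320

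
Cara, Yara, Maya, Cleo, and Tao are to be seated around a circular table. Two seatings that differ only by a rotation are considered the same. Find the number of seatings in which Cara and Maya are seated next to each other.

12

Treat {Cara, Maya} as one unit (2 internal orders) and seat the resulting 4 units around the table: (3)! circular arrangements.
So 2 × (3)! = 2 × 6 = 12.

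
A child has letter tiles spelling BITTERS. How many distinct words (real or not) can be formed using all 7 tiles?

2520

The 7 letters of BITTERS have repeats: T appearing twice.
Dividing 7! = 5040 by 2! = 2 for the repeated letters gives 2520.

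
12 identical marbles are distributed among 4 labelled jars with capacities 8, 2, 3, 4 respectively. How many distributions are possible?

41

Ignoring the caps, the number of non-negative solutions to x_1+…+x_4 = 12 is C(15,3) = 455.
Subtract solutions that violate a single cap (substitute x_i' = x_i − (cap_i+1)): x_1 ≥ 9 gives C(6,3) = 20; x_2 ≥ 3 gives C(12,3) = 220; x_3 ≥ 4 gives C(11,3) = 165; x_4 ≥ 5 gives C(10,3) = 120. Together 525.
Add back pairs where two caps are both exceeded: 1 + 0 + 0 + 56 + 35 + 20 = 112.
Subtract triples: 0 + 0 + 0 + 1 = 1.
By inclusion–exclusion the count is 455 − 525 + 112 − 1 = 41.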